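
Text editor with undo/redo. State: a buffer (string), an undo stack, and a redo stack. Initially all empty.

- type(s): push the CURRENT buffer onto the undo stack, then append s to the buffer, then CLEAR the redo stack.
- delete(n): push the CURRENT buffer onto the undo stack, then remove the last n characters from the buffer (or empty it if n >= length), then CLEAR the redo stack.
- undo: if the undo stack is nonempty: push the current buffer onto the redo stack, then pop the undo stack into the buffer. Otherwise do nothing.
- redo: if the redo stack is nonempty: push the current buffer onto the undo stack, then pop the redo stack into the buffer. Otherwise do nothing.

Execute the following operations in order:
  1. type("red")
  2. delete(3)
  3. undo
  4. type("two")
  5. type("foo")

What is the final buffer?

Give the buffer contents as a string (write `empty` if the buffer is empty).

Answer: redtwofoo

Derivation:
After op 1 (type): buf='red' undo_depth=1 redo_depth=0
After op 2 (delete): buf='(empty)' undo_depth=2 redo_depth=0
After op 3 (undo): buf='red' undo_depth=1 redo_depth=1
After op 4 (type): buf='redtwo' undo_depth=2 redo_depth=0
After op 5 (type): buf='redtwofoo' undo_depth=3 redo_depth=0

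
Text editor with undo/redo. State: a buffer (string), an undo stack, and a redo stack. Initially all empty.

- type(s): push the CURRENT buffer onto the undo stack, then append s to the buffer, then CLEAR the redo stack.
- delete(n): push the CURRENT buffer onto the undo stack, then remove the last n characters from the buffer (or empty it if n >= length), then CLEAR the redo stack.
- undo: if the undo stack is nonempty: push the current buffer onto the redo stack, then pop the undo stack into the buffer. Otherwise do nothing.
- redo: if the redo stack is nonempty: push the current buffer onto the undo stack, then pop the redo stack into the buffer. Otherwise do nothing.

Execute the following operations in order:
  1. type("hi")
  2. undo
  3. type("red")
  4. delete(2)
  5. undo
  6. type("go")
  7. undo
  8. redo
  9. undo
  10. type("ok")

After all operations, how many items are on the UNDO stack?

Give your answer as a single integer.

Answer: 2

Derivation:
After op 1 (type): buf='hi' undo_depth=1 redo_depth=0
After op 2 (undo): buf='(empty)' undo_depth=0 redo_depth=1
After op 3 (type): buf='red' undo_depth=1 redo_depth=0
After op 4 (delete): buf='r' undo_depth=2 redo_depth=0
After op 5 (undo): buf='red' undo_depth=1 redo_depth=1
After op 6 (type): buf='redgo' undo_depth=2 redo_depth=0
After op 7 (undo): buf='red' undo_depth=1 redo_depth=1
After op 8 (redo): buf='redgo' undo_depth=2 redo_depth=0
After op 9 (undo): buf='red' undo_depth=1 redo_depth=1
After op 10 (type): buf='redok' undo_depth=2 redo_depth=0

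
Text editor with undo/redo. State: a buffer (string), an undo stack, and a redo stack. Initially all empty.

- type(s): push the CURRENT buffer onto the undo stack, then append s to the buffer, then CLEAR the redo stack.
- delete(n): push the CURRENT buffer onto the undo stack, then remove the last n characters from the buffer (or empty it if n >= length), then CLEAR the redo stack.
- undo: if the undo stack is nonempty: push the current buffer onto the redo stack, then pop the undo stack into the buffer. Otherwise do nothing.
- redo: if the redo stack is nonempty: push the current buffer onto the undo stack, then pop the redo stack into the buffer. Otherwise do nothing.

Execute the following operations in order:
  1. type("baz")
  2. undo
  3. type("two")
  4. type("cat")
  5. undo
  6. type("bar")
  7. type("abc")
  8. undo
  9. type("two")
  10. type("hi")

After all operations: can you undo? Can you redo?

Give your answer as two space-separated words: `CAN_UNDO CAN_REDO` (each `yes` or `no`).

After op 1 (type): buf='baz' undo_depth=1 redo_depth=0
After op 2 (undo): buf='(empty)' undo_depth=0 redo_depth=1
After op 3 (type): buf='two' undo_depth=1 redo_depth=0
After op 4 (type): buf='twocat' undo_depth=2 redo_depth=0
After op 5 (undo): buf='two' undo_depth=1 redo_depth=1
After op 6 (type): buf='twobar' undo_depth=2 redo_depth=0
After op 7 (type): buf='twobarabc' undo_depth=3 redo_depth=0
After op 8 (undo): buf='twobar' undo_depth=2 redo_depth=1
After op 9 (type): buf='twobartwo' undo_depth=3 redo_depth=0
After op 10 (type): buf='twobartwohi' undo_depth=4 redo_depth=0

Answer: yes no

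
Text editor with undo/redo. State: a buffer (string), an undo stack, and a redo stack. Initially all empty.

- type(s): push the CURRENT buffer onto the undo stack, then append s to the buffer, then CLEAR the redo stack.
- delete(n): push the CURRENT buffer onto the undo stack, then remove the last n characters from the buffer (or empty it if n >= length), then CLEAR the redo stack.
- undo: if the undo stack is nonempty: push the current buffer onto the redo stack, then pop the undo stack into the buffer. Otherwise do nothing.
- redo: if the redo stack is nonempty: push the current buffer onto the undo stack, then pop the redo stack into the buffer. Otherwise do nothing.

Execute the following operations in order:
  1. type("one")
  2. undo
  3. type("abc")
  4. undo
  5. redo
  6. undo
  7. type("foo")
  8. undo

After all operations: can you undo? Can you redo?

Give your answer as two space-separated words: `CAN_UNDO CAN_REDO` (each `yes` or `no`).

After op 1 (type): buf='one' undo_depth=1 redo_depth=0
After op 2 (undo): buf='(empty)' undo_depth=0 redo_depth=1
After op 3 (type): buf='abc' undo_depth=1 redo_depth=0
After op 4 (undo): buf='(empty)' undo_depth=0 redo_depth=1
After op 5 (redo): buf='abc' undo_depth=1 redo_depth=0
After op 6 (undo): buf='(empty)' undo_depth=0 redo_depth=1
After op 7 (type): buf='foo' undo_depth=1 redo_depth=0
After op 8 (undo): buf='(empty)' undo_depth=0 redo_depth=1

Answer: no yes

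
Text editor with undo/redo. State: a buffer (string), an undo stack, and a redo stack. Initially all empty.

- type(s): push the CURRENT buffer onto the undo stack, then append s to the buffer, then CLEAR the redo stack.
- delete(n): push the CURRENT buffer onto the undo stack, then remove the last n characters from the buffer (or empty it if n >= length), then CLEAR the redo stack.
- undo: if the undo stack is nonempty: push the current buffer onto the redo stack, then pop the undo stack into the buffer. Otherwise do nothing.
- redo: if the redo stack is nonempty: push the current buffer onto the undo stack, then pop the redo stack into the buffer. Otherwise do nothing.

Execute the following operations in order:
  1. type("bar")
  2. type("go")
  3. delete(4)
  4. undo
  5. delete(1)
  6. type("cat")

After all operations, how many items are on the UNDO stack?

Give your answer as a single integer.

Answer: 4

Derivation:
After op 1 (type): buf='bar' undo_depth=1 redo_depth=0
After op 2 (type): buf='bargo' undo_depth=2 redo_depth=0
After op 3 (delete): buf='b' undo_depth=3 redo_depth=0
After op 4 (undo): buf='bargo' undo_depth=2 redo_depth=1
After op 5 (delete): buf='barg' undo_depth=3 redo_depth=0
After op 6 (type): buf='bargcat' undo_depth=4 redo_depth=0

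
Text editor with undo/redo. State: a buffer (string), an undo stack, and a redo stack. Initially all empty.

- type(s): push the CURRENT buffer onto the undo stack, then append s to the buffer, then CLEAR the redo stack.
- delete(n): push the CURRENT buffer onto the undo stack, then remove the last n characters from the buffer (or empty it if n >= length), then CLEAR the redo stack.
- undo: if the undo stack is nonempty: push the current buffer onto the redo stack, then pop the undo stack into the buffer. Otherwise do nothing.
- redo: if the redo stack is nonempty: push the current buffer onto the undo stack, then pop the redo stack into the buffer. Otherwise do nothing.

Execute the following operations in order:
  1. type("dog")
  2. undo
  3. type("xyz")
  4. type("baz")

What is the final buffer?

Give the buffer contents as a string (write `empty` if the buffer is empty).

Answer: xyzbaz

Derivation:
After op 1 (type): buf='dog' undo_depth=1 redo_depth=0
After op 2 (undo): buf='(empty)' undo_depth=0 redo_depth=1
After op 3 (type): buf='xyz' undo_depth=1 redo_depth=0
After op 4 (type): buf='xyzbaz' undo_depth=2 redo_depth=0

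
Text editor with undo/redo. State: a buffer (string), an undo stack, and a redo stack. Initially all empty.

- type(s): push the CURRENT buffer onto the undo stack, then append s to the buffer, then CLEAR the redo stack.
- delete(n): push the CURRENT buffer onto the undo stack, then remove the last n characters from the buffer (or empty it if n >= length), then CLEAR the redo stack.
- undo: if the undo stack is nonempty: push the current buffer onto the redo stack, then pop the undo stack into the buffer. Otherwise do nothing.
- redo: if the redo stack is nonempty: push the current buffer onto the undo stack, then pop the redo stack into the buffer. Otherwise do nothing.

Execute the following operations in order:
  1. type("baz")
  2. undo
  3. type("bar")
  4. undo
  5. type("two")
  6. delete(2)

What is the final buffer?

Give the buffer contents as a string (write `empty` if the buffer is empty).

Answer: t

Derivation:
After op 1 (type): buf='baz' undo_depth=1 redo_depth=0
After op 2 (undo): buf='(empty)' undo_depth=0 redo_depth=1
After op 3 (type): buf='bar' undo_depth=1 redo_depth=0
After op 4 (undo): buf='(empty)' undo_depth=0 redo_depth=1
After op 5 (type): buf='two' undo_depth=1 redo_depth=0
After op 6 (delete): buf='t' undo_depth=2 redo_depth=0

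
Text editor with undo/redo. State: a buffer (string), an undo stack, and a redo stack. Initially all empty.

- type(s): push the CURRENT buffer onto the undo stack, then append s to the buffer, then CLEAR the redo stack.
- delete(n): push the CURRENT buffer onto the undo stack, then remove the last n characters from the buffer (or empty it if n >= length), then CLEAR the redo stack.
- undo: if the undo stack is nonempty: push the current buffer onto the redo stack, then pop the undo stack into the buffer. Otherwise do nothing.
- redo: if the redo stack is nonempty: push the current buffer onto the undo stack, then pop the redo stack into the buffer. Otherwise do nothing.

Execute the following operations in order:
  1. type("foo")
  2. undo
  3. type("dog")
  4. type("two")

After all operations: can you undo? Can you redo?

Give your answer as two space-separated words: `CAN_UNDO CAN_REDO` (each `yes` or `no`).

Answer: yes no

Derivation:
After op 1 (type): buf='foo' undo_depth=1 redo_depth=0
After op 2 (undo): buf='(empty)' undo_depth=0 redo_depth=1
After op 3 (type): buf='dog' undo_depth=1 redo_depth=0
After op 4 (type): buf='dogtwo' undo_depth=2 redo_depth=0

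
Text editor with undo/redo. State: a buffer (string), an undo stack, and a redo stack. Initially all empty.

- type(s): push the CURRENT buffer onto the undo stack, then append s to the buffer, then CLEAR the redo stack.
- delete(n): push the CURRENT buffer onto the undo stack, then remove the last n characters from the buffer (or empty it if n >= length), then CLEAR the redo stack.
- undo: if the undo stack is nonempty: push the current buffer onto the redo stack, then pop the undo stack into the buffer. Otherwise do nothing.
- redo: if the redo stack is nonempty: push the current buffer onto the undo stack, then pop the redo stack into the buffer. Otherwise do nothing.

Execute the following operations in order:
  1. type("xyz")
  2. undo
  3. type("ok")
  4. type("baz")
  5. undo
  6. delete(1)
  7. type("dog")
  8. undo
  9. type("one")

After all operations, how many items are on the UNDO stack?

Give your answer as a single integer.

After op 1 (type): buf='xyz' undo_depth=1 redo_depth=0
After op 2 (undo): buf='(empty)' undo_depth=0 redo_depth=1
After op 3 (type): buf='ok' undo_depth=1 redo_depth=0
After op 4 (type): buf='okbaz' undo_depth=2 redo_depth=0
After op 5 (undo): buf='ok' undo_depth=1 redo_depth=1
After op 6 (delete): buf='o' undo_depth=2 redo_depth=0
After op 7 (type): buf='odog' undo_depth=3 redo_depth=0
After op 8 (undo): buf='o' undo_depth=2 redo_depth=1
After op 9 (type): buf='oone' undo_depth=3 redo_depth=0

Answer: 3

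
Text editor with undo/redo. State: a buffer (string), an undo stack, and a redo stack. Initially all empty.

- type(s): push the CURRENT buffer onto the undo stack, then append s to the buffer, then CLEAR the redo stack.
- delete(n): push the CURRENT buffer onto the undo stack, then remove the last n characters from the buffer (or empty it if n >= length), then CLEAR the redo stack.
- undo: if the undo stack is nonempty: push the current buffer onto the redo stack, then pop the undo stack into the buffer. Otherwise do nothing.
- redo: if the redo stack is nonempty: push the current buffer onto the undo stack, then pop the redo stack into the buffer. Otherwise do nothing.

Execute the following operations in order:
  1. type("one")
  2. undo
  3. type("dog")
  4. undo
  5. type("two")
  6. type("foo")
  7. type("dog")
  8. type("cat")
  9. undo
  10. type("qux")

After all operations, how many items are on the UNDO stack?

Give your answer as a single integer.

After op 1 (type): buf='one' undo_depth=1 redo_depth=0
After op 2 (undo): buf='(empty)' undo_depth=0 redo_depth=1
After op 3 (type): buf='dog' undo_depth=1 redo_depth=0
After op 4 (undo): buf='(empty)' undo_depth=0 redo_depth=1
After op 5 (type): buf='two' undo_depth=1 redo_depth=0
After op 6 (type): buf='twofoo' undo_depth=2 redo_depth=0
After op 7 (type): buf='twofoodog' undo_depth=3 redo_depth=0
After op 8 (type): buf='twofoodogcat' undo_depth=4 redo_depth=0
After op 9 (undo): buf='twofoodog' undo_depth=3 redo_depth=1
After op 10 (type): buf='twofoodogqux' undo_depth=4 redo_depth=0

Answer: 4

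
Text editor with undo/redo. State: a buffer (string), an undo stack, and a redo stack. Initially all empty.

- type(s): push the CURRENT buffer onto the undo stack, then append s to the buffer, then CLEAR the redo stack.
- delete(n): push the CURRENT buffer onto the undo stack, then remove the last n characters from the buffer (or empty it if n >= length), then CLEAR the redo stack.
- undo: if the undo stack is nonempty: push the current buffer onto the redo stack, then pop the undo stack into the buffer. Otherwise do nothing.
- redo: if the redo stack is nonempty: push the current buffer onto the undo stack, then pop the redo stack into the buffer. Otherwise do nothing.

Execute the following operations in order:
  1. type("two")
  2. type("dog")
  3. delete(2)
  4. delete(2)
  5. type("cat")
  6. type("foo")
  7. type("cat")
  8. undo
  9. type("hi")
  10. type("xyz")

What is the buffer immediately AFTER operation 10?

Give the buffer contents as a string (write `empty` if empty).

After op 1 (type): buf='two' undo_depth=1 redo_depth=0
After op 2 (type): buf='twodog' undo_depth=2 redo_depth=0
After op 3 (delete): buf='twod' undo_depth=3 redo_depth=0
After op 4 (delete): buf='tw' undo_depth=4 redo_depth=0
After op 5 (type): buf='twcat' undo_depth=5 redo_depth=0
After op 6 (type): buf='twcatfoo' undo_depth=6 redo_depth=0
After op 7 (type): buf='twcatfoocat' undo_depth=7 redo_depth=0
After op 8 (undo): buf='twcatfoo' undo_depth=6 redo_depth=1
After op 9 (type): buf='twcatfoohi' undo_depth=7 redo_depth=0
After op 10 (type): buf='twcatfoohixyz' undo_depth=8 redo_depth=0

Answer: twcatfoohixyz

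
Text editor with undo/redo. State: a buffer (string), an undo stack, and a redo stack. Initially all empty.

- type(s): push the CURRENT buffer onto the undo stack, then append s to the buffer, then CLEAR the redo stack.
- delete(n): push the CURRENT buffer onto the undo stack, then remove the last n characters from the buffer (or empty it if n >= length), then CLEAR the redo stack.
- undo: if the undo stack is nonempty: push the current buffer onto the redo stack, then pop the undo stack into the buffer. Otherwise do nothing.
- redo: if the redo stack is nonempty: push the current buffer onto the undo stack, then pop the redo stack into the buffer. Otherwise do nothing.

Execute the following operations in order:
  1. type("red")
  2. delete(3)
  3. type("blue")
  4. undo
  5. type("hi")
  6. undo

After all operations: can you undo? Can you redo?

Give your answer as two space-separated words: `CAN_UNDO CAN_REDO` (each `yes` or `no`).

After op 1 (type): buf='red' undo_depth=1 redo_depth=0
After op 2 (delete): buf='(empty)' undo_depth=2 redo_depth=0
After op 3 (type): buf='blue' undo_depth=3 redo_depth=0
After op 4 (undo): buf='(empty)' undo_depth=2 redo_depth=1
After op 5 (type): buf='hi' undo_depth=3 redo_depth=0
After op 6 (undo): buf='(empty)' undo_depth=2 redo_depth=1

Answer: yes yes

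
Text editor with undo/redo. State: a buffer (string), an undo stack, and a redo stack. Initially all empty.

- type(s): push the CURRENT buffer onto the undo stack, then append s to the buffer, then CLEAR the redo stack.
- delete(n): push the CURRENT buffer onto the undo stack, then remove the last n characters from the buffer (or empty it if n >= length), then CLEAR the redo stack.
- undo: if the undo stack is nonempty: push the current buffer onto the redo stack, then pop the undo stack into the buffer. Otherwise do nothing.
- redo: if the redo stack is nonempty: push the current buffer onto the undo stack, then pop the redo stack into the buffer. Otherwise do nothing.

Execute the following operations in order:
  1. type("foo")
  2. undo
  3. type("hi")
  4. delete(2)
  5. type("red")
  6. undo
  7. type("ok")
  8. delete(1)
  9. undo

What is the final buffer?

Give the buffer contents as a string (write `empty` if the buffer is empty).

Answer: ok

Derivation:
After op 1 (type): buf='foo' undo_depth=1 redo_depth=0
After op 2 (undo): buf='(empty)' undo_depth=0 redo_depth=1
After op 3 (type): buf='hi' undo_depth=1 redo_depth=0
After op 4 (delete): buf='(empty)' undo_depth=2 redo_depth=0
After op 5 (type): buf='red' undo_depth=3 redo_depth=0
After op 6 (undo): buf='(empty)' undo_depth=2 redo_depth=1
After op 7 (type): buf='ok' undo_depth=3 redo_depth=0
After op 8 (delete): buf='o' undo_depth=4 redo_depth=0
After op 9 (undo): buf='ok' undo_depth=3 redo_depth=1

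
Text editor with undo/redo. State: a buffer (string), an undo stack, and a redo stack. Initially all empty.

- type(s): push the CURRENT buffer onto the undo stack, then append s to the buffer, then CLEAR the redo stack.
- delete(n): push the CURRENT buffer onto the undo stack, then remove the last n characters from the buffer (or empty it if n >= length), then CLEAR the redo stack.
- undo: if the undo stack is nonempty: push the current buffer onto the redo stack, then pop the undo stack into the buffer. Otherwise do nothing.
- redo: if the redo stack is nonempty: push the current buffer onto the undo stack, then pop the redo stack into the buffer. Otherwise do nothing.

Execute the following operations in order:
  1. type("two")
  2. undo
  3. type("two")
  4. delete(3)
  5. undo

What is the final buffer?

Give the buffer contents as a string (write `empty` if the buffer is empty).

After op 1 (type): buf='two' undo_depth=1 redo_depth=0
After op 2 (undo): buf='(empty)' undo_depth=0 redo_depth=1
After op 3 (type): buf='two' undo_depth=1 redo_depth=0
After op 4 (delete): buf='(empty)' undo_depth=2 redo_depth=0
After op 5 (undo): buf='two' undo_depth=1 redo_depth=1

Answer: two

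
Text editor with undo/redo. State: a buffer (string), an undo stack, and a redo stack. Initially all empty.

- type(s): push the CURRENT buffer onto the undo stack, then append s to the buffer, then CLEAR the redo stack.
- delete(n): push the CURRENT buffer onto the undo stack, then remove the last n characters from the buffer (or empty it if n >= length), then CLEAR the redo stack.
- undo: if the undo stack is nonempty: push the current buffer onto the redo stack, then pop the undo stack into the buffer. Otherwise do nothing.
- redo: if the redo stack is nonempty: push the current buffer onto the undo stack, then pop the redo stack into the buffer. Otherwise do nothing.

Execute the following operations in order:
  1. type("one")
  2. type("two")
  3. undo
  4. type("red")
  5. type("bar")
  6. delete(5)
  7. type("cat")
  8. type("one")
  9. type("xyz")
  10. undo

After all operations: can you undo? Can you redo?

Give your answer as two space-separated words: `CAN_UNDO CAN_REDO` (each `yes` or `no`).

Answer: yes yes

Derivation:
After op 1 (type): buf='one' undo_depth=1 redo_depth=0
After op 2 (type): buf='onetwo' undo_depth=2 redo_depth=0
After op 3 (undo): buf='one' undo_depth=1 redo_depth=1
After op 4 (type): buf='onered' undo_depth=2 redo_depth=0
After op 5 (type): buf='oneredbar' undo_depth=3 redo_depth=0
After op 6 (delete): buf='oner' undo_depth=4 redo_depth=0
After op 7 (type): buf='onercat' undo_depth=5 redo_depth=0
After op 8 (type): buf='onercatone' undo_depth=6 redo_depth=0
After op 9 (type): buf='onercatonexyz' undo_depth=7 redo_depth=0
After op 10 (undo): buf='onercatone' undo_depth=6 redo_depth=1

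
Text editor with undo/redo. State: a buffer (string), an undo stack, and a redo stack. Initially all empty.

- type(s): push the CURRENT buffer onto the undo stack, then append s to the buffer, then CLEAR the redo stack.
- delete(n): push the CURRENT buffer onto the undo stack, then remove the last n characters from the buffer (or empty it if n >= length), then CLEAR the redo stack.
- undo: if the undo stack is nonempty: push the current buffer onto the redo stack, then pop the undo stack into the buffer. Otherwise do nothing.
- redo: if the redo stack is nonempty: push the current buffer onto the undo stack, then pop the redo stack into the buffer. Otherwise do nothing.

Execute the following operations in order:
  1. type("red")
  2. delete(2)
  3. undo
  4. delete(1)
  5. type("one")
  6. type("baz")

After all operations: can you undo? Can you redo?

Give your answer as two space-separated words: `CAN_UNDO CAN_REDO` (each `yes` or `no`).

After op 1 (type): buf='red' undo_depth=1 redo_depth=0
After op 2 (delete): buf='r' undo_depth=2 redo_depth=0
After op 3 (undo): buf='red' undo_depth=1 redo_depth=1
After op 4 (delete): buf='re' undo_depth=2 redo_depth=0
After op 5 (type): buf='reone' undo_depth=3 redo_depth=0
After op 6 (type): buf='reonebaz' undo_depth=4 redo_depth=0

Answer: yes no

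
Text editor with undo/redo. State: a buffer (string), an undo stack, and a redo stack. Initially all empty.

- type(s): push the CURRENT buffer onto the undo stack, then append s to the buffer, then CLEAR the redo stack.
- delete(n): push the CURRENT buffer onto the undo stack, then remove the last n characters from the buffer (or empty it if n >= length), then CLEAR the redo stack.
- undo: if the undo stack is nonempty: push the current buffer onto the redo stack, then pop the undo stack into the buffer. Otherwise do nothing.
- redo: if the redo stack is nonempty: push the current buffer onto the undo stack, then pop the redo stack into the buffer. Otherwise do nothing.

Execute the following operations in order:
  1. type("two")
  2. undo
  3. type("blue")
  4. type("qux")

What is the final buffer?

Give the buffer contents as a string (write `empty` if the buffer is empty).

After op 1 (type): buf='two' undo_depth=1 redo_depth=0
After op 2 (undo): buf='(empty)' undo_depth=0 redo_depth=1
After op 3 (type): buf='blue' undo_depth=1 redo_depth=0
After op 4 (type): buf='bluequx' undo_depth=2 redo_depth=0

Answer: bluequx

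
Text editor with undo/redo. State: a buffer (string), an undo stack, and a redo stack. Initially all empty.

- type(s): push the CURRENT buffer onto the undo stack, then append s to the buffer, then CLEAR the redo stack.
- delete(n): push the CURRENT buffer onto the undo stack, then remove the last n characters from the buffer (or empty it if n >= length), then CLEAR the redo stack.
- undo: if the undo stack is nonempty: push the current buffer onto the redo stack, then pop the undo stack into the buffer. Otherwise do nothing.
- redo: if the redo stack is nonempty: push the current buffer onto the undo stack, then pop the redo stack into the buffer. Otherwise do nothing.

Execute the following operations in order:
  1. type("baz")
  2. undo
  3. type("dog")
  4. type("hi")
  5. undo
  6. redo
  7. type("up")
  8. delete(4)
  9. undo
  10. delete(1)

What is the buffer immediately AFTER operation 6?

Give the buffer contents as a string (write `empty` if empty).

Answer: doghi

Derivation:
After op 1 (type): buf='baz' undo_depth=1 redo_depth=0
After op 2 (undo): buf='(empty)' undo_depth=0 redo_depth=1
After op 3 (type): buf='dog' undo_depth=1 redo_depth=0
After op 4 (type): buf='doghi' undo_depth=2 redo_depth=0
After op 5 (undo): buf='dog' undo_depth=1 redo_depth=1
After op 6 (redo): buf='doghi' undo_depth=2 redo_depth=0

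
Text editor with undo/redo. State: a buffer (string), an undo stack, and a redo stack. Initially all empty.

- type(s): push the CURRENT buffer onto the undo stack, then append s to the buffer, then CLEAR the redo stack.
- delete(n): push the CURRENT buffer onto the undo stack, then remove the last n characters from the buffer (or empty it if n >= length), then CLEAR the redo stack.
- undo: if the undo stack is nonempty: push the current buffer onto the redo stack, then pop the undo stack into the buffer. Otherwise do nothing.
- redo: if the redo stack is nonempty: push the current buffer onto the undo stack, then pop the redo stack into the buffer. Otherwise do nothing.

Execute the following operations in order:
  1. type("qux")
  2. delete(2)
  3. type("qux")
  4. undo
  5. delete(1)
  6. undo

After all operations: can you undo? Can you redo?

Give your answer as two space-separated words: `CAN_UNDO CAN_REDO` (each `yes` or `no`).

Answer: yes yes

Derivation:
After op 1 (type): buf='qux' undo_depth=1 redo_depth=0
After op 2 (delete): buf='q' undo_depth=2 redo_depth=0
After op 3 (type): buf='qqux' undo_depth=3 redo_depth=0
After op 4 (undo): buf='q' undo_depth=2 redo_depth=1
After op 5 (delete): buf='(empty)' undo_depth=3 redo_depth=0
After op 6 (undo): buf='q' undo_depth=2 redo_depth=1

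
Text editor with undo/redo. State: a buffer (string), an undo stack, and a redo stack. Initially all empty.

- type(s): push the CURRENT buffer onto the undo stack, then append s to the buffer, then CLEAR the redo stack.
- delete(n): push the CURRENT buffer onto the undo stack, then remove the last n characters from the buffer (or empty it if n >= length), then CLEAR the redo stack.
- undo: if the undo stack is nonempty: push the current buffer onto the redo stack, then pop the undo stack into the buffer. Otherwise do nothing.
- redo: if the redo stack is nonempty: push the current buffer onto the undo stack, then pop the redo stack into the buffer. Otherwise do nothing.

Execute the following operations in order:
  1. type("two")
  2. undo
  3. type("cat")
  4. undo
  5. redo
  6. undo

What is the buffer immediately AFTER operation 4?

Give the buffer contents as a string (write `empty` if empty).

Answer: empty

Derivation:
After op 1 (type): buf='two' undo_depth=1 redo_depth=0
After op 2 (undo): buf='(empty)' undo_depth=0 redo_depth=1
After op 3 (type): buf='cat' undo_depth=1 redo_depth=0
After op 4 (undo): buf='(empty)' undo_depth=0 redo_depth=1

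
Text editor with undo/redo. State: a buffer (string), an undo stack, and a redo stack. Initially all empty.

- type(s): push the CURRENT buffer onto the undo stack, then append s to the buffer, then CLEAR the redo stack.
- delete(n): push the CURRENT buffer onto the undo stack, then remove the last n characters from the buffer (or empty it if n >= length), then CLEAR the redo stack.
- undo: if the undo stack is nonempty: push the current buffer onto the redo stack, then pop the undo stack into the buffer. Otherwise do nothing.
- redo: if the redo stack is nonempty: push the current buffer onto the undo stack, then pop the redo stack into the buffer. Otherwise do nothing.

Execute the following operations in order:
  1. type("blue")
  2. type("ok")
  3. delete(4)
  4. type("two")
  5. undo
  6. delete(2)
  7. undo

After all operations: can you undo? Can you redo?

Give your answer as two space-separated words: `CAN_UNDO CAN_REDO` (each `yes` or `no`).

After op 1 (type): buf='blue' undo_depth=1 redo_depth=0
After op 2 (type): buf='blueok' undo_depth=2 redo_depth=0
After op 3 (delete): buf='bl' undo_depth=3 redo_depth=0
After op 4 (type): buf='bltwo' undo_depth=4 redo_depth=0
After op 5 (undo): buf='bl' undo_depth=3 redo_depth=1
After op 6 (delete): buf='(empty)' undo_depth=4 redo_depth=0
After op 7 (undo): buf='bl' undo_depth=3 redo_depth=1

Answer: yes yes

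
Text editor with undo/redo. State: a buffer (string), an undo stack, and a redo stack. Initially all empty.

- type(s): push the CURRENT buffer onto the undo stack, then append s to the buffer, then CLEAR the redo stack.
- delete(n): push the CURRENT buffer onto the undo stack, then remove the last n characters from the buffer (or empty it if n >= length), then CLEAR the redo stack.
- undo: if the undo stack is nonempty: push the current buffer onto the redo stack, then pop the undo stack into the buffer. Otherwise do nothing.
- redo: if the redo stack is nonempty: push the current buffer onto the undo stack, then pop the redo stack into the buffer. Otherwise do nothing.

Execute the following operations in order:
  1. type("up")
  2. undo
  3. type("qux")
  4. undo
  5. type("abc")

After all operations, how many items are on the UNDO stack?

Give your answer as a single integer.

After op 1 (type): buf='up' undo_depth=1 redo_depth=0
After op 2 (undo): buf='(empty)' undo_depth=0 redo_depth=1
After op 3 (type): buf='qux' undo_depth=1 redo_depth=0
After op 4 (undo): buf='(empty)' undo_depth=0 redo_depth=1
After op 5 (type): buf='abc' undo_depth=1 redo_depth=0

Answer: 1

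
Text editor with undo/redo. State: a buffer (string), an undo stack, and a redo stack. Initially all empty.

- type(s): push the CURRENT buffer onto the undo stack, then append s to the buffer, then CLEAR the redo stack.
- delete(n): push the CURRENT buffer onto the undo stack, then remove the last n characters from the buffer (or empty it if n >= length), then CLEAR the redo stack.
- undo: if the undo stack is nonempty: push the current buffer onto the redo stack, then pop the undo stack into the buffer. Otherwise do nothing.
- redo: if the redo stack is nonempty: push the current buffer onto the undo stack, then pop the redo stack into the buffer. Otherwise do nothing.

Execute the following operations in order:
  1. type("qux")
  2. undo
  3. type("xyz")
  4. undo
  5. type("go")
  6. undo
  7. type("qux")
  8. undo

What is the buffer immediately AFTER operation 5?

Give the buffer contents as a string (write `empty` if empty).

Answer: go

Derivation:
After op 1 (type): buf='qux' undo_depth=1 redo_depth=0
After op 2 (undo): buf='(empty)' undo_depth=0 redo_depth=1
After op 3 (type): buf='xyz' undo_depth=1 redo_depth=0
After op 4 (undo): buf='(empty)' undo_depth=0 redo_depth=1
After op 5 (type): buf='go' undo_depth=1 redo_depth=0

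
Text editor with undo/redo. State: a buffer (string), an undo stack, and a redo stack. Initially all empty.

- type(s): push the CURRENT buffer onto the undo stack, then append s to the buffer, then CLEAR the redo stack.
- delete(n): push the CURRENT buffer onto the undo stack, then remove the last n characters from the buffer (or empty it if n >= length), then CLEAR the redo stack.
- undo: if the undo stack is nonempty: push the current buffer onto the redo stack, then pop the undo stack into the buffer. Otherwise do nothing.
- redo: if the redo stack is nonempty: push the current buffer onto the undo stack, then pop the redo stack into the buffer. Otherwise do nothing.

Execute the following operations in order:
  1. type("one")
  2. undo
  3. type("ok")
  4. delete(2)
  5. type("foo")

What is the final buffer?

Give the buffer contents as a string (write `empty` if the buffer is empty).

After op 1 (type): buf='one' undo_depth=1 redo_depth=0
After op 2 (undo): buf='(empty)' undo_depth=0 redo_depth=1
After op 3 (type): buf='ok' undo_depth=1 redo_depth=0
After op 4 (delete): buf='(empty)' undo_depth=2 redo_depth=0
After op 5 (type): buf='foo' undo_depth=3 redo_depth=0

Answer: foo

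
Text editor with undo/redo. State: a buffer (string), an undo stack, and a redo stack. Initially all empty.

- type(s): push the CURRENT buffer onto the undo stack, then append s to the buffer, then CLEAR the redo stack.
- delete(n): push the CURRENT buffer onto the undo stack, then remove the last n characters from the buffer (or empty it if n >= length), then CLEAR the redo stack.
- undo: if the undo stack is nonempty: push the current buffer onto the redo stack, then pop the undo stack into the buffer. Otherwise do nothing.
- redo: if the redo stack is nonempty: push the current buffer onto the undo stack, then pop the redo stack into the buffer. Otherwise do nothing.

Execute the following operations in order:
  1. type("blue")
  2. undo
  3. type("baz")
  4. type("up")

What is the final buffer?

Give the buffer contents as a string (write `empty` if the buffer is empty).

After op 1 (type): buf='blue' undo_depth=1 redo_depth=0
After op 2 (undo): buf='(empty)' undo_depth=0 redo_depth=1
After op 3 (type): buf='baz' undo_depth=1 redo_depth=0
After op 4 (type): buf='bazup' undo_depth=2 redo_depth=0

Answer: bazup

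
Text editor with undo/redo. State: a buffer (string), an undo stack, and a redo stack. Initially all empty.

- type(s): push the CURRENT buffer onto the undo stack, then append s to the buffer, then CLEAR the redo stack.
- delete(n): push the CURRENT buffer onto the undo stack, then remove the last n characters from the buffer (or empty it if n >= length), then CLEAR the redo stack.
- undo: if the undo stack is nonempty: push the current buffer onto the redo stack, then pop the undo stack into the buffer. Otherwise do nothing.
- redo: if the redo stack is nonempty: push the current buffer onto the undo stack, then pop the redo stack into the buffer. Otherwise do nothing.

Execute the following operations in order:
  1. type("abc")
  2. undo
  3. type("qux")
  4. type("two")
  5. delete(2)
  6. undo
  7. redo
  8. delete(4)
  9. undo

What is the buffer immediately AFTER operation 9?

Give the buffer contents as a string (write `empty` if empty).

After op 1 (type): buf='abc' undo_depth=1 redo_depth=0
After op 2 (undo): buf='(empty)' undo_depth=0 redo_depth=1
After op 3 (type): buf='qux' undo_depth=1 redo_depth=0
After op 4 (type): buf='quxtwo' undo_depth=2 redo_depth=0
After op 5 (delete): buf='quxt' undo_depth=3 redo_depth=0
After op 6 (undo): buf='quxtwo' undo_depth=2 redo_depth=1
After op 7 (redo): buf='quxt' undo_depth=3 redo_depth=0
After op 8 (delete): buf='(empty)' undo_depth=4 redo_depth=0
After op 9 (undo): buf='quxt' undo_depth=3 redo_depth=1

Answer: quxt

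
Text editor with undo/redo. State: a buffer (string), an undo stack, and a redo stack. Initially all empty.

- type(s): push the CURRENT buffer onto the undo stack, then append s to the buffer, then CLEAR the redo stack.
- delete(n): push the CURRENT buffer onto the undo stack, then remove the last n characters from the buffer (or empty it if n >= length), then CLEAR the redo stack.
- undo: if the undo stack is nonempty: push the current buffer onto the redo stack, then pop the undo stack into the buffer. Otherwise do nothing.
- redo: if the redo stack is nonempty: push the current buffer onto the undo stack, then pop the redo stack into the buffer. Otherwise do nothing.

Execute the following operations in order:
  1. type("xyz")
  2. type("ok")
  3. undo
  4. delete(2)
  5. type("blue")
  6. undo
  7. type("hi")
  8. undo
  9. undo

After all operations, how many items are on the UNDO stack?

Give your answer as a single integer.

After op 1 (type): buf='xyz' undo_depth=1 redo_depth=0
After op 2 (type): buf='xyzok' undo_depth=2 redo_depth=0
After op 3 (undo): buf='xyz' undo_depth=1 redo_depth=1
After op 4 (delete): buf='x' undo_depth=2 redo_depth=0
After op 5 (type): buf='xblue' undo_depth=3 redo_depth=0
After op 6 (undo): buf='x' undo_depth=2 redo_depth=1
After op 7 (type): buf='xhi' undo_depth=3 redo_depth=0
After op 8 (undo): buf='x' undo_depth=2 redo_depth=1
After op 9 (undo): buf='xyz' undo_depth=1 redo_depth=2

Answer: 1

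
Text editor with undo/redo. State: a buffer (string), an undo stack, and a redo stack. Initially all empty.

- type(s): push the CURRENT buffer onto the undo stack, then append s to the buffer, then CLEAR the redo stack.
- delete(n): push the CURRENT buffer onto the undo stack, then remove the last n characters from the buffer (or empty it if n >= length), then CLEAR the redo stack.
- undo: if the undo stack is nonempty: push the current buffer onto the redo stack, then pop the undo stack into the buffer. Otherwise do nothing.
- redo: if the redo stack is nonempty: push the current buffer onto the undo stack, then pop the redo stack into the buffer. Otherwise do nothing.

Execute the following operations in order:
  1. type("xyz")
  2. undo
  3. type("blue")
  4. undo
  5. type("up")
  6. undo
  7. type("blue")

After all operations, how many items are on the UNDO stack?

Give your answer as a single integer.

Answer: 1

Derivation:
After op 1 (type): buf='xyz' undo_depth=1 redo_depth=0
After op 2 (undo): buf='(empty)' undo_depth=0 redo_depth=1
After op 3 (type): buf='blue' undo_depth=1 redo_depth=0
After op 4 (undo): buf='(empty)' undo_depth=0 redo_depth=1
After op 5 (type): buf='up' undo_depth=1 redo_depth=0
After op 6 (undo): buf='(empty)' undo_depth=0 redo_depth=1
After op 7 (type): buf='blue' undo_depth=1 redo_depth=0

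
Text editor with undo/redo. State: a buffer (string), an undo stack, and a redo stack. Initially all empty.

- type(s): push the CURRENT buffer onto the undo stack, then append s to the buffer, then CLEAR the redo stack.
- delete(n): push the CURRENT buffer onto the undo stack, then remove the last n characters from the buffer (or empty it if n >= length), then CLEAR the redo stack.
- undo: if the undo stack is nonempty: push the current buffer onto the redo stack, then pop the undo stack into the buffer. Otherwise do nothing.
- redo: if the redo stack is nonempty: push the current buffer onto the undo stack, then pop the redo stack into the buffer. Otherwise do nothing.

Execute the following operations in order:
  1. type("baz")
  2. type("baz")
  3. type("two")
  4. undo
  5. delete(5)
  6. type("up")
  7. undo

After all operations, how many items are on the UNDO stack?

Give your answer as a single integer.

After op 1 (type): buf='baz' undo_depth=1 redo_depth=0
After op 2 (type): buf='bazbaz' undo_depth=2 redo_depth=0
After op 3 (type): buf='bazbaztwo' undo_depth=3 redo_depth=0
After op 4 (undo): buf='bazbaz' undo_depth=2 redo_depth=1
After op 5 (delete): buf='b' undo_depth=3 redo_depth=0
After op 6 (type): buf='bup' undo_depth=4 redo_depth=0
After op 7 (undo): buf='b' undo_depth=3 redo_depth=1

Answer: 3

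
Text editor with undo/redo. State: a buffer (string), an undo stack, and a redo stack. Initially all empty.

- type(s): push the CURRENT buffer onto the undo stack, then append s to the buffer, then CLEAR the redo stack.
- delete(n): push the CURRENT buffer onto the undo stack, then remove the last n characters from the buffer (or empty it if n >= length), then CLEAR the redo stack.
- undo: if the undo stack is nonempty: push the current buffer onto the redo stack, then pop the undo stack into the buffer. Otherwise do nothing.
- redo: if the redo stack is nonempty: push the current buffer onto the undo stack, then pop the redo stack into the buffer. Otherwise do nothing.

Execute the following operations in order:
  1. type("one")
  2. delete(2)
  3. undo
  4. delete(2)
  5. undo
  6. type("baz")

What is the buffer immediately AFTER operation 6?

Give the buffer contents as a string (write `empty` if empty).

Answer: onebaz

Derivation:
After op 1 (type): buf='one' undo_depth=1 redo_depth=0
After op 2 (delete): buf='o' undo_depth=2 redo_depth=0
After op 3 (undo): buf='one' undo_depth=1 redo_depth=1
After op 4 (delete): buf='o' undo_depth=2 redo_depth=0
After op 5 (undo): buf='one' undo_depth=1 redo_depth=1
After op 6 (type): buf='onebaz' undo_depth=2 redo_depth=0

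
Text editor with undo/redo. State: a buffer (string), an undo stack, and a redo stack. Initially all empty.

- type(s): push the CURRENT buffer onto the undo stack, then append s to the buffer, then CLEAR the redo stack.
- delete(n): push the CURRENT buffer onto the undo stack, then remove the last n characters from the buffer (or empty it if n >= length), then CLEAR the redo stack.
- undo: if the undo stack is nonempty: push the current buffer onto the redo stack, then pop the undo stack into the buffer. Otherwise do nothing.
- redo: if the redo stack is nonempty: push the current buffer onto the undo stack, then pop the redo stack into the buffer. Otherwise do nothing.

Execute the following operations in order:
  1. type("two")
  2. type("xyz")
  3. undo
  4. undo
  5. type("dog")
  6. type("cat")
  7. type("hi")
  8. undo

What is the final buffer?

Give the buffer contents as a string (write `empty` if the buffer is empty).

After op 1 (type): buf='two' undo_depth=1 redo_depth=0
After op 2 (type): buf='twoxyz' undo_depth=2 redo_depth=0
After op 3 (undo): buf='two' undo_depth=1 redo_depth=1
After op 4 (undo): buf='(empty)' undo_depth=0 redo_depth=2
After op 5 (type): buf='dog' undo_depth=1 redo_depth=0
After op 6 (type): buf='dogcat' undo_depth=2 redo_depth=0
After op 7 (type): buf='dogcathi' undo_depth=3 redo_depth=0
After op 8 (undo): buf='dogcat' undo_depth=2 redo_depth=1

Answer: dogcat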